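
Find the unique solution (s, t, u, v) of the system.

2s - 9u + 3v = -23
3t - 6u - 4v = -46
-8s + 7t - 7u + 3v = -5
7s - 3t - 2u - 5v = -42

Forward elimination on [A|b]:
R3 <- R3 - (-4)*R1:  [   0    7  -43   15  -97 ]
R4 <- R4 - (7/2)*R1:  [     0     -3   59/2  -31/2   77/2 ]
R3 <- R3 - (7/3)*R2:  [    0     0   -29  73/3  31/3 ]
R4 <- R4 - (-1)*R2:  [     0      0   47/2  -39/2  -15/2 ]
R4 <- R4 - (-47/58)*R3:  [     0      0      0  19/87  76/87 ]
Row echelon form:
[ 2  0   -9      3  |    -23 ]
[ 0  3   -6     -4  |    -46 ]
[ 0  0  -29   73/3  |   31/3 ]
[ 0  0    0  19/87  |  76/87 ]
Back-substitution:
v = (76/87) / (19/87) = 4
u = (31/3 - (73/3)*(4)) / -29 = 3
t = (-46 - (-6)*(3) - (-4)*(4)) / 3 = -4
s = (-23 - (-9)*(3) - (3)*(4)) / 2 = -4

(-4, -4, 3, 4)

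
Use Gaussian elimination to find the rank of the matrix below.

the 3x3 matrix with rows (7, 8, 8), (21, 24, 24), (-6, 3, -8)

rank(A) = 2

Row reduction:
R2 <- R2 - (3)*R1:  [ 0  0  0 ]
R3 <- R3 - (-6/7)*R1:  [    0  69/7  -8/7 ]
R2 <-> R3   (pivot in column 2 was zero)
[ 7     8     8 ]
[ 0  69/7  -8/7 ]
[ 0     0     0 ]
Row echelon form:
[ 7     8     8 ]
[ 0  69/7  -8/7 ]
[ 0     0     0 ]
Nonzero rows / pivot columns: 2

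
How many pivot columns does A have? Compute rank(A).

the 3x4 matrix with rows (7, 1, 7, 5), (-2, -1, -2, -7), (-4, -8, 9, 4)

rank(A) = 3

Row reduction:
R2 <- R2 - (-2/7)*R1:  [     0   -5/7      0  -39/7 ]
R3 <- R3 - (-4/7)*R1:  [     0  -52/7     13   48/7 ]
R3 <- R3 - (52/5)*R2:  [     0      0     13  324/5 ]
Row echelon form:
[ 7     1   7      5 ]
[ 0  -5/7   0  -39/7 ]
[ 0     0  13  324/5 ]
Nonzero rows / pivot columns: 3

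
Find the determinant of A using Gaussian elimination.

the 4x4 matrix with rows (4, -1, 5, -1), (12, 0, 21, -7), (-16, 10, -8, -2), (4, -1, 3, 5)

det(A) = 48

Forward elimination:
R2 <- R2 - (3)*R1:  [  0   3   6  -4 ]
R3 <- R3 - (-4)*R1:  [  0   6  12  -6 ]
R4 <- R4 - (1)*R1:  [  0   0  -2   6 ]
R3 <- R3 - (2)*R2:  [ 0  0  0  2 ]
R3 <-> R4   (pivot in column 3 was zero)
[ 4  -1   5  -1 ]
[ 0   3   6  -4 ]
[ 0   0  -2   6 ]
[ 0   0   0   2 ]
Upper-triangular form:
[ 4  -1   5  -1 ]
[ 0   3   6  -4 ]
[ 0   0  -2   6 ]
[ 0   0   0   2 ]
det(A) = (-1)^1 * (4) * (3) * (-2) * (2) = 48  (1 row swap -> sign -1)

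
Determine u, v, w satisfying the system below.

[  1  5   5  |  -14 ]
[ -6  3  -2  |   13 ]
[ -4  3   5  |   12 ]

Forward elimination on [A|b]:
R2 <- R2 - (-6)*R1:  [   0   33   28  -71 ]
R3 <- R3 - (-4)*R1:  [   0   23   25  -44 ]
R3 <- R3 - (23/33)*R2:  [      0       0  181/33  181/33 ]
Row echelon form:
[ 1   5       5  |     -14 ]
[ 0  33      28  |     -71 ]
[ 0   0  181/33  |  181/33 ]
Back-substitution:
w = (181/33) / (181/33) = 1
v = (-71 - (28)*(1)) / 33 = -3
u = (-14 - (5)*(-3) - (5)*(1)) / 1 = -4

(-4, -3, 1)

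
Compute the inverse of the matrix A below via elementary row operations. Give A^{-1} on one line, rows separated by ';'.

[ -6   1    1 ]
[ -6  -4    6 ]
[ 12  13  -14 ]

Gauss-Jordan on [A | I]:
R1 <- (1/-6)*R1:  [    1  -1/6  -1/6  |  -1/6     0     0 ]
R2 <- R2 - (-6)*R1:  [  0  -5   5  |  -1   1   0 ]
R3 <- R3 - (12)*R1:  [   0   15  -12  |    2    0    1 ]
R2 <- (1/-5)*R2:  [    0     1    -1  |   1/5  -1/5     0 ]
R1 <- R1 - (-1/6)*R2:  [     1      0   -1/3  |  -2/15  -1/30      0 ]
R3 <- R3 - (15)*R2:  [  0   0   3  |  -1   3   1 ]
R3 <- (1/3)*R3:  [    0     0     1  |  -1/3     1   1/3 ]
R1 <- R1 - (-1/3)*R3:  [      1       0       0  |  -11/45    3/10     1/9 ]
R2 <- R2 - (-1)*R3:  [     0      1      0  |  -2/15    4/5    1/3 ]
Right block of [I | A^{-1}] is the inverse:
[ -11/45  3/10  1/9 ]
[  -2/15   4/5  1/3 ]
[   -1/3     1  1/3 ]

inverse = [-11/45 3/10 1/9; -2/15 4/5 1/3; -1/3 1 1/3]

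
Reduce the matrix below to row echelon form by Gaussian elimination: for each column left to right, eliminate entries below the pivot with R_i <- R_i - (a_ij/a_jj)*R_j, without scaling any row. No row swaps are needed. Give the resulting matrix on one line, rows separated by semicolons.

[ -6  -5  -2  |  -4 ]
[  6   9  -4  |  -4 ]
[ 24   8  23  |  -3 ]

REF = [-6 -5 -2 -4; 0 4 -6 -8; 0 0 -3 -43]

Forward elimination:
R2 <- R2 - (-1)*R1:  [  0   4  -6  -8 ]
R3 <- R3 - (-4)*R1:  [   0  -12   15  -19 ]
R3 <- R3 - (-3)*R2:  [   0    0   -3  -43 ]
Row echelon form:
[ -6  -5  -2  |   -4 ]
[  0   4  -6  |   -8 ]
[  0   0  -3  |  -43 ]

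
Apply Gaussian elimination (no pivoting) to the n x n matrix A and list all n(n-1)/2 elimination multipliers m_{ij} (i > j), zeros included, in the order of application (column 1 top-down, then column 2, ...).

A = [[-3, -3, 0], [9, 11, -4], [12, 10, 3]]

Forward elimination:
R2 <- R2 - (-3)*R1:  [  0   2  -4 ]
R3 <- R3 - (-4)*R1:  [  0  -2   3 ]
R3 <- R3 - (-1)*R2:  [  0   0  -1 ]
Multipliers (in order of application): m_{21} = -3, m_{31} = -4, m_{32} = -1

multipliers: -3, -4, -1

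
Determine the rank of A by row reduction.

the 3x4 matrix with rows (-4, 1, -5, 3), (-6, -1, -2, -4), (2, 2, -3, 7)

rank(A) = 2

Row reduction:
R2 <- R2 - (3/2)*R1:  [     0   -5/2   11/2  -17/2 ]
R3 <- R3 - (-1/2)*R1:  [     0    5/2  -11/2   17/2 ]
R3 <- R3 - (-1)*R2:  [ 0  0  0  0 ]
Row echelon form:
[ -4     1    -5      3 ]
[  0  -5/2  11/2  -17/2 ]
[  0     0     0      0 ]
Nonzero rows / pivot columns: 2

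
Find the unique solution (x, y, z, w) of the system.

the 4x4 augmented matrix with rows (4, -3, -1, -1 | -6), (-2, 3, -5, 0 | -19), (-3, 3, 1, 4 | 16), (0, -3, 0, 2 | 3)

Forward elimination on [A|b]:
R2 <- R2 - (-1/2)*R1:  [     0    3/2  -11/2   -1/2    -22 ]
R3 <- R3 - (-3/4)*R1:  [    0   3/4   1/4  13/4  23/2 ]
R3 <- R3 - (1/2)*R2:  [    0     0     3   7/2  45/2 ]
R4 <- R4 - (-2)*R2:  [   0    0  -11    1  -41 ]
R4 <- R4 - (-11/3)*R3:  [    0     0     0  83/6  83/2 ]
Row echelon form:
[ 4   -3     -1    -1  |    -6 ]
[ 0  3/2  -11/2  -1/2  |   -22 ]
[ 0    0      3   7/2  |  45/2 ]
[ 0    0      0  83/6  |  83/2 ]
Back-substitution:
w = (83/2) / (83/6) = 3
z = (45/2 - (7/2)*(3)) / 3 = 4
y = (-22 - (-11/2)*(4) - (-1/2)*(3)) / (3/2) = 1
x = (-6 - (-3)*(1) - (-1)*(4) - (-1)*(3)) / 4 = 1

(1, 1, 4, 3)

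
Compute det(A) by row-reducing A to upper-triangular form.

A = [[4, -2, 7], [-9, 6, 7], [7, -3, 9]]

det(A) = -65

Forward elimination:
R2 <- R2 - (-9/4)*R1:  [    0   3/2  91/4 ]
R3 <- R3 - (7/4)*R1:  [     0    1/2  -13/4 ]
R3 <- R3 - (1/3)*R2:  [     0      0  -65/6 ]
Upper-triangular form:
[ 4   -2      7 ]
[ 0  3/2   91/4 ]
[ 0    0  -65/6 ]
det(A) = (-1)^0 * (4) * (3/2) * (-65/6) = -65  (0 row swaps -> sign +1)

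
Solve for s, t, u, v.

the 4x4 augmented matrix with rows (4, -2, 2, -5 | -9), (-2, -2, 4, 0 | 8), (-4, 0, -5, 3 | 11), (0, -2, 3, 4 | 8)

(-2, -2, 0, 1)

Forward elimination on [A|b]:
R2 <- R2 - (-1/2)*R1:  [    0    -3     5  -5/2   7/2 ]
R3 <- R3 - (-1)*R1:  [  0  -2  -3  -2   2 ]
R3 <- R3 - (2/3)*R2:  [     0      0  -19/3   -1/3   -1/3 ]
R4 <- R4 - (2/3)*R2:  [    0     0  -1/3  17/3  17/3 ]
R4 <- R4 - (1/19)*R3:  [      0       0       0  108/19  108/19 ]
Row echelon form:
[ 4  -2      2      -5  |      -9 ]
[ 0  -3      5    -5/2  |     7/2 ]
[ 0   0  -19/3    -1/3  |    -1/3 ]
[ 0   0      0  108/19  |  108/19 ]
Back-substitution:
v = (108/19) / (108/19) = 1
u = (-1/3 - (-1/3)*(1)) / (-19/3) = 0
t = (7/2 - (5)*(0) - (-5/2)*(1)) / -3 = -2
s = (-9 - (-2)*(-2) - (2)*(0) - (-5)*(1)) / 4 = -2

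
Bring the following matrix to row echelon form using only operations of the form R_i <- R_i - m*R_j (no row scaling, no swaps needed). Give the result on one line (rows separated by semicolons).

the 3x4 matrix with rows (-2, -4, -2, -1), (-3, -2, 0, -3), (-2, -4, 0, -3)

REF = [-2 -4 -2 -1; 0 4 3 -3/2; 0 0 2 -2]

Forward elimination:
R2 <- R2 - (3/2)*R1:  [    0     4     3  -3/2 ]
R3 <- R3 - (1)*R1:  [  0   0   2  -2 ]
Row echelon form:
[ -2  -4  -2    -1 ]
[  0   4   3  -3/2 ]
[  0   0   2    -2 ]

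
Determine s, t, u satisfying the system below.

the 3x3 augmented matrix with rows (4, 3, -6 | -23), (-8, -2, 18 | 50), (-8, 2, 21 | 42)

(4, -5, 4)

Forward elimination on [A|b]:
R2 <- R2 - (-2)*R1:  [ 0  4  6  4 ]
R3 <- R3 - (-2)*R1:  [  0   8   9  -4 ]
R3 <- R3 - (2)*R2:  [   0    0   -3  -12 ]
Row echelon form:
[ 4  3  -6  |  -23 ]
[ 0  4   6  |    4 ]
[ 0  0  -3  |  -12 ]
Back-substitution:
u = (-12) / -3 = 4
t = (4 - (6)*(4)) / 4 = -5
s = (-23 - (3)*(-5) - (-6)*(4)) / 4 = 4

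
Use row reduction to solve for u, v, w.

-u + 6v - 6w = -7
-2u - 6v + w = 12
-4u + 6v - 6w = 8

Forward elimination on [A|b]:
R2 <- R2 - (2)*R1:  [   0  -18   13   26 ]
R3 <- R3 - (4)*R1:  [   0  -18   18   36 ]
R3 <- R3 - (1)*R2:  [  0   0   5  10 ]
Row echelon form:
[ -1    6  -6  |  -7 ]
[  0  -18  13  |  26 ]
[  0    0   5  |  10 ]
Back-substitution:
w = (10) / 5 = 2
v = (26 - (13)*(2)) / -18 = 0
u = (-7 - (6)*(0) - (-6)*(2)) / -1 = -5

(-5, 0, 2)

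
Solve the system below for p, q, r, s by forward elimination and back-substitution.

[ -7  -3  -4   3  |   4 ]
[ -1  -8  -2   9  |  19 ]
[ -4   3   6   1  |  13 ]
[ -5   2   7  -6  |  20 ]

(-1, -3, 3, 0)

Forward elimination on [A|b]:
R2 <- R2 - (1/7)*R1:  [     0  -53/7  -10/7   60/7  129/7 ]
R3 <- R3 - (4/7)*R1:  [    0  33/7  58/7  -5/7  75/7 ]
R4 <- R4 - (5/7)*R1:  [     0   29/7   69/7  -57/7  120/7 ]
R3 <- R3 - (-33/53)*R2:  [       0        0   392/53   245/53  1176/53 ]
R4 <- R4 - (-29/53)*R2:  [       0        0   481/53  -183/53  1443/53 ]
R4 <- R4 - (481/392)*R3:  [     0      0      0  -73/8      0 ]
Row echelon form:
[ -7     -3      -4       3  |        4 ]
[  0  -53/7   -10/7    60/7  |    129/7 ]
[  0      0  392/53  245/53  |  1176/53 ]
[  0      0       0   -73/8  |        0 ]
Back-substitution:
s = (0) / (-73/8) = 0
r = (1176/53 - (245/53)*(0)) / (392/53) = 3
q = (129/7 - (-10/7)*(3) - (60/7)*(0)) / (-53/7) = -3
p = (4 - (-3)*(-3) - (-4)*(3) - (3)*(0)) / -7 = -1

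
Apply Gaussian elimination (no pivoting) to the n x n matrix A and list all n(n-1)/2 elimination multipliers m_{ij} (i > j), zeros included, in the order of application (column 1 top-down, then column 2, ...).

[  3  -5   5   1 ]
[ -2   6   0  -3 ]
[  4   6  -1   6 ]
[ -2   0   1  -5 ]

multipliers: -2/3, 4/3, -2/3, 19/4, -5/4, -17/47

Forward elimination:
R2 <- R2 - (-2/3)*R1:  [    0   8/3  10/3  -7/3 ]
R3 <- R3 - (4/3)*R1:  [     0   38/3  -23/3   14/3 ]
R4 <- R4 - (-2/3)*R1:  [     0  -10/3   13/3  -13/3 ]
R3 <- R3 - (19/4)*R2:  [     0      0  -47/2   63/4 ]
R4 <- R4 - (-5/4)*R2:  [     0      0   17/2  -29/4 ]
R4 <- R4 - (-17/47)*R3:  [      0       0       0  -73/47 ]
Multipliers (in order of application): m_{21} = -2/3, m_{31} = 4/3, m_{41} = -2/3, m_{32} = 19/4, m_{42} = -5/4, m_{43} = -17/47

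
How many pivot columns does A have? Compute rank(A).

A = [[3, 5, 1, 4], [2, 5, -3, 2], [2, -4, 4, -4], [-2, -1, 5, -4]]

Row reduction:
R2 <- R2 - (2/3)*R1:  [     0    5/3  -11/3   -2/3 ]
R3 <- R3 - (2/3)*R1:  [     0  -22/3   10/3  -20/3 ]
R4 <- R4 - (-2/3)*R1:  [    0   7/3  17/3  -4/3 ]
R3 <- R3 - (-22/5)*R2:  [     0      0  -64/5  -48/5 ]
R4 <- R4 - (7/5)*R2:  [    0     0  54/5  -2/5 ]
R4 <- R4 - (-27/32)*R3:  [     0      0      0  -17/2 ]
Row echelon form:
[ 3    5      1      4 ]
[ 0  5/3  -11/3   -2/3 ]
[ 0    0  -64/5  -48/5 ]
[ 0    0      0  -17/2 ]
Nonzero rows / pivot columns: 4

rank(A) = 4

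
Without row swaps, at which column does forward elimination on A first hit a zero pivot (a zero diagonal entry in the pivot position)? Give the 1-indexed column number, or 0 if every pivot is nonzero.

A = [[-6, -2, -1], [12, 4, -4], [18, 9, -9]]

first zero-pivot column = 2

Naive forward elimination:
R2 <- R2 - (-2)*R1:  [  0   0  -6 ]
R3 <- R3 - (-3)*R1:  [   0    3  -12 ]
Matrix at this point:
[ -6  -2   -1 ]
[  0   0   -6 ]
[  0   3  -12 ]
Pivot entry (2,2) is zero but row 3 has 3 in column 2 -> naive elimination stops; a row interchange (e.g. R2 <-> R3) would be required here.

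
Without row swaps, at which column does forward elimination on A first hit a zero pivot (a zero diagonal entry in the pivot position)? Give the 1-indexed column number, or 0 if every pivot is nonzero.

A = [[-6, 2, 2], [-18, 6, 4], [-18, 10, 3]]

first zero-pivot column = 2

Naive forward elimination:
R2 <- R2 - (3)*R1:  [  0   0  -2 ]
R3 <- R3 - (3)*R1:  [  0   4  -3 ]
Matrix at this point:
[ -6  2   2 ]
[  0  0  -2 ]
[  0  4  -3 ]
Pivot entry (2,2) is zero but row 3 has 4 in column 2 -> naive elimination stops; a row interchange (e.g. R2 <-> R3) would be required here.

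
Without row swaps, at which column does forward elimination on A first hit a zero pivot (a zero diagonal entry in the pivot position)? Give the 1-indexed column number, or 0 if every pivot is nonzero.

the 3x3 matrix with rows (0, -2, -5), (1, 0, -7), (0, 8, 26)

first zero-pivot column = 1

Naive forward elimination:
Pivot entry (1,1) is zero but row 2 has 1 in column 1 -> naive elimination stops; a row interchange (e.g. R1 <-> R2) would be required here.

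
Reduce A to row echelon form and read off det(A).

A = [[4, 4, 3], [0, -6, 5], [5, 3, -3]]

Forward elimination:
R3 <- R3 - (5/4)*R1:  [     0     -2  -27/4 ]
R3 <- R3 - (1/3)*R2:  [       0        0  -101/12 ]
Upper-triangular form:
[ 4   4        3 ]
[ 0  -6        5 ]
[ 0   0  -101/12 ]
det(A) = (-1)^0 * (4) * (-6) * (-101/12) = 202  (0 row swaps -> sign +1)

det(A) = 202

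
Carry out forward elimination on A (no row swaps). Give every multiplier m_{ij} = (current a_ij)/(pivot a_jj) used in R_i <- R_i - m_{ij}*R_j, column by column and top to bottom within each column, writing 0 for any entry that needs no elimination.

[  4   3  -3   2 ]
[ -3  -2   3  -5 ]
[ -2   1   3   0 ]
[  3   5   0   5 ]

Forward elimination:
R2 <- R2 - (-3/4)*R1:  [    0   1/4   3/4  -7/2 ]
R3 <- R3 - (-1/2)*R1:  [   0  5/2  3/2    1 ]
R4 <- R4 - (3/4)*R1:  [    0  11/4   9/4   7/2 ]
R3 <- R3 - (10)*R2:  [  0   0  -6  36 ]
R4 <- R4 - (11)*R2:  [  0   0  -6  42 ]
R4 <- R4 - (1)*R3:  [ 0  0  0  6 ]
Multipliers (in order of application): m_{21} = -3/4, m_{31} = -1/2, m_{41} = 3/4, m_{32} = 10, m_{42} = 11, m_{43} = 1

multipliers: -3/4, -1/2, 3/4, 10, 11, 1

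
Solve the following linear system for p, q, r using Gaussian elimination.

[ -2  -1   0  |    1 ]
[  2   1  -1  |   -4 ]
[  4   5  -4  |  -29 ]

Forward elimination on [A|b]:
R2 <- R2 - (-1)*R1:  [  0   0  -1  -3 ]
R3 <- R3 - (-2)*R1:  [   0    3   -4  -27 ]
R2 <-> R3   (pivot in column 2 was zero)
[ -2  -1   0    1 ]
[  0   3  -4  -27 ]
[  0   0  -1   -3 ]
Row echelon form:
[ -2  -1   0  |    1 ]
[  0   3  -4  |  -27 ]
[  0   0  -1  |   -3 ]
Back-substitution:
r = (-3) / -1 = 3
q = (-27 - (-4)*(3)) / 3 = -5
p = (1 - (-1)*(-5)) / -2 = 2

(2, -5, 3)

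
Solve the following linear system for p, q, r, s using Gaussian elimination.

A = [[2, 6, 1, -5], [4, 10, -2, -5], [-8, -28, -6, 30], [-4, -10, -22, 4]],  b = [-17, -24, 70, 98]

(0, -4, -3, -2)

Forward elimination on [A|b]:
R2 <- R2 - (2)*R1:  [  0  -2  -4   5  10 ]
R3 <- R3 - (-4)*R1:  [  0  -4  -2  10   2 ]
R4 <- R4 - (-2)*R1:  [   0    2  -20   -6   64 ]
R3 <- R3 - (2)*R2:  [   0    0    6    0  -18 ]
R4 <- R4 - (-1)*R2:  [   0    0  -24   -1   74 ]
R4 <- R4 - (-4)*R3:  [  0   0   0  -1   2 ]
Row echelon form:
[ 2   6   1  -5  |  -17 ]
[ 0  -2  -4   5  |   10 ]
[ 0   0   6   0  |  -18 ]
[ 0   0   0  -1  |    2 ]
Back-substitution:
s = (2) / -1 = -2
r = (-18) / 6 = -3
q = (10 - (-4)*(-3) - (5)*(-2)) / -2 = -4
p = (-17 - (6)*(-4) - (1)*(-3) - (-5)*(-2)) / 2 = 0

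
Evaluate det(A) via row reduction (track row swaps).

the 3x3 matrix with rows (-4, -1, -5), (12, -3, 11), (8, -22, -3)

Forward elimination:
R2 <- R2 - (-3)*R1:  [  0  -6  -4 ]
R3 <- R3 - (-2)*R1:  [   0  -24  -13 ]
R3 <- R3 - (4)*R2:  [ 0  0  3 ]
Upper-triangular form:
[ -4  -1  -5 ]
[  0  -6  -4 ]
[  0   0   3 ]
det(A) = (-1)^0 * (-4) * (-6) * (3) = 72  (0 row swaps -> sign +1)

det(A) = 72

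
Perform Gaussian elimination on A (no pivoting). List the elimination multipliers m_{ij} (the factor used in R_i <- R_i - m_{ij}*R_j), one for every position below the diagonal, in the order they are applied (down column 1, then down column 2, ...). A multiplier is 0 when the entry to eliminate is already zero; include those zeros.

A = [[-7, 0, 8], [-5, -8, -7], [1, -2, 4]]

Forward elimination:
R2 <- R2 - (5/7)*R1:  [     0     -8  -89/7 ]
R3 <- R3 - (-1/7)*R1:  [    0    -2  36/7 ]
R3 <- R3 - (1/4)*R2:  [      0       0  233/28 ]
Multipliers (in order of application): m_{21} = 5/7, m_{31} = -1/7, m_{32} = 1/4

multipliers: 5/7, -1/7, 1/4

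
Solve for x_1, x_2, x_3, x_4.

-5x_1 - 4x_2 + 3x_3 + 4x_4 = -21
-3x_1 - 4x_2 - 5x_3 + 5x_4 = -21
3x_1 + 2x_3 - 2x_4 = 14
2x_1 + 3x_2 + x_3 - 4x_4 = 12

Forward elimination on [A|b]:
R2 <- R2 - (3/5)*R1:  [     0   -8/5  -34/5   13/5  -42/5 ]
R3 <- R3 - (-3/5)*R1:  [     0  -12/5   19/5    2/5    7/5 ]
R4 <- R4 - (-2/5)*R1:  [     0    7/5   11/5  -12/5   18/5 ]
R3 <- R3 - (3/2)*R2:  [    0     0    14  -7/2    14 ]
R4 <- R4 - (-7/8)*R2:  [     0      0  -15/4   -1/8  -15/4 ]
R4 <- R4 - (-15/56)*R3:  [      0       0       0  -17/16       0 ]
Row echelon form:
[ -5    -4      3       4  |    -21 ]
[  0  -8/5  -34/5    13/5  |  -42/5 ]
[  0     0     14    -7/2  |     14 ]
[  0     0      0  -17/16  |      0 ]
Back-substitution:
x_4 = (0) / (-17/16) = 0
x_3 = (14 - (-7/2)*(0)) / 14 = 1
x_2 = (-42/5 - (-34/5)*(1) - (13/5)*(0)) / (-8/5) = 1
x_1 = (-21 - (-4)*(1) - (3)*(1) - (4)*(0)) / -5 = 4

(4, 1, 1, 0)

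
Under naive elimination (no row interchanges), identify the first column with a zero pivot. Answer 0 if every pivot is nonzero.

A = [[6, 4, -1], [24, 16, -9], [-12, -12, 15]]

first zero-pivot column = 2

Naive forward elimination:
R2 <- R2 - (4)*R1:  [  0   0  -5 ]
R3 <- R3 - (-2)*R1:  [  0  -4  13 ]
Matrix at this point:
[ 6   4  -1 ]
[ 0   0  -5 ]
[ 0  -4  13 ]
Pivot entry (2,2) is zero but row 3 has -4 in column 2 -> naive elimination stops; a row interchange (e.g. R2 <-> R3) would be required here.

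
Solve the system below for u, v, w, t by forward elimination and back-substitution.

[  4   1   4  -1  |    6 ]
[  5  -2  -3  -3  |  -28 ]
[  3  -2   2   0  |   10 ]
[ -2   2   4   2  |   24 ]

Forward elimination on [A|b]:
R2 <- R2 - (5/4)*R1:  [     0  -13/4     -8   -7/4  -71/2 ]
R3 <- R3 - (3/4)*R1:  [     0  -11/4     -1    3/4   11/2 ]
R4 <- R4 - (-1/2)*R1:  [   0  5/2    6  3/2   27 ]
R3 <- R3 - (11/13)*R2:  [      0       0   75/13   29/13  462/13 ]
R4 <- R4 - (-10/13)*R2:  [     0      0  -2/13   2/13  -4/13 ]
R4 <- R4 - (-2/75)*R3:  [     0      0      0  16/75  16/25 ]
Row echelon form:
[ 4      1      4     -1  |       6 ]
[ 0  -13/4     -8   -7/4  |   -71/2 ]
[ 0      0  75/13  29/13  |  462/13 ]
[ 0      0      0  16/75  |   16/25 ]
Back-substitution:
t = (16/25) / (16/75) = 3
w = (462/13 - (29/13)*(3)) / (75/13) = 5
v = (-71/2 - (-8)*(5) - (-7/4)*(3)) / (-13/4) = -3
u = (6 - (1)*(-3) - (4)*(5) - (-1)*(3)) / 4 = -2

(-2, -3, 5, 3)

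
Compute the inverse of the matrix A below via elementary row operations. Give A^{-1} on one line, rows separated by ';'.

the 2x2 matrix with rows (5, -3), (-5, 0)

inverse = [0 -1/5; -1/3 -1/3]

Gauss-Jordan on [A | I]:
R1 <- (1/5)*R1:  [    1  -3/5  |   1/5     0 ]
R2 <- R2 - (-5)*R1:  [  0  -3  |   1   1 ]
R2 <- (1/-3)*R2:  [    0     1  |  -1/3  -1/3 ]
R1 <- R1 - (-3/5)*R2:  [    1     0  |     0  -1/5 ]
Right block of [I | A^{-1}] is the inverse:
[    0  -1/5 ]
[ -1/3  -1/3 ]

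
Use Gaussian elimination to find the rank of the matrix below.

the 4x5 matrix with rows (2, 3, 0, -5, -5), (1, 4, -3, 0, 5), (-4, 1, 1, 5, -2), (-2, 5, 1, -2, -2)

rank(A) = 4

Row reduction:
R2 <- R2 - (1/2)*R1:  [    0   5/2    -3   5/2  15/2 ]
R3 <- R3 - (-2)*R1:  [   0    7    1   -5  -12 ]
R4 <- R4 - (-1)*R1:  [  0   8   1  -7  -7 ]
R3 <- R3 - (14/5)*R2:  [    0     0  47/5   -12   -33 ]
R4 <- R4 - (16/5)*R2:  [    0     0  53/5   -15   -31 ]
R4 <- R4 - (53/47)*R3:  [      0       0       0  -69/47  292/47 ]
Row echelon form:
[ 2    3     0      -5      -5 ]
[ 0  5/2    -3     5/2    15/2 ]
[ 0    0  47/5     -12     -33 ]
[ 0    0     0  -69/47  292/47 ]
Nonzero rows / pivot columns: 4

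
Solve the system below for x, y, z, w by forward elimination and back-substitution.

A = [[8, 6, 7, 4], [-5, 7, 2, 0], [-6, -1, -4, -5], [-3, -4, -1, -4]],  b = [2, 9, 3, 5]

(-1, 0, 2, -1)

Forward elimination on [A|b]:
R2 <- R2 - (-5/8)*R1:  [    0  43/4  51/8   5/2  41/4 ]
R3 <- R3 - (-3/4)*R1:  [   0  7/2  5/4   -2  9/2 ]
R4 <- R4 - (-3/8)*R1:  [    0  -7/4  13/8  -5/2  23/4 ]
R3 <- R3 - (14/43)*R2:  [       0        0   -71/86  -121/43    50/43 ]
R4 <- R4 - (-7/43)*R2:  [      0       0  229/86  -90/43  319/43 ]
R4 <- R4 - (-229/71)*R3:  [       0        0        0  -793/71   793/71 ]
Row echelon form:
[ 8     6       7        4  |       2 ]
[ 0  43/4    51/8      5/2  |    41/4 ]
[ 0     0  -71/86  -121/43  |   50/43 ]
[ 0     0       0  -793/71  |  793/71 ]
Back-substitution:
w = (793/71) / (-793/71) = -1
z = (50/43 - (-121/43)*(-1)) / (-71/86) = 2
y = (41/4 - (51/8)*(2) - (5/2)*(-1)) / (43/4) = 0
x = (2 - (6)*(0) - (7)*(2) - (4)*(-1)) / 8 = -1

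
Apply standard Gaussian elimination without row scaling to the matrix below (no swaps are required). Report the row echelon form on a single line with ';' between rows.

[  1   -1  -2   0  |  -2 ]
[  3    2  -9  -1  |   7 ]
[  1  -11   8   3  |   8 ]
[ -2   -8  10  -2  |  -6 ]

Forward elimination:
R2 <- R2 - (3)*R1:  [  0   5  -3  -1  13 ]
R3 <- R3 - (1)*R1:  [   0  -10   10    3   10 ]
R4 <- R4 - (-2)*R1:  [   0  -10    6   -2  -10 ]
R3 <- R3 - (-2)*R2:  [  0   0   4   1  36 ]
R4 <- R4 - (-2)*R2:  [  0   0   0  -4  16 ]
Row echelon form:
[ 1  -1  -2   0  |  -2 ]
[ 0   5  -3  -1  |  13 ]
[ 0   0   4   1  |  36 ]
[ 0   0   0  -4  |  16 ]

REF = [1 -1 -2 0 -2; 0 5 -3 -1 13; 0 0 4 1 36; 0 0 0 -4 16]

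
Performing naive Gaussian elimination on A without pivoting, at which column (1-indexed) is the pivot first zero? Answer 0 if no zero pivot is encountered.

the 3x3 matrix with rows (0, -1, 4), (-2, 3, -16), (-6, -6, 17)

first zero-pivot column = 1

Naive forward elimination:
Pivot entry (1,1) is zero but row 2 has -2 in column 1 -> naive elimination stops; a row interchange (e.g. R1 <-> R2) would be required here.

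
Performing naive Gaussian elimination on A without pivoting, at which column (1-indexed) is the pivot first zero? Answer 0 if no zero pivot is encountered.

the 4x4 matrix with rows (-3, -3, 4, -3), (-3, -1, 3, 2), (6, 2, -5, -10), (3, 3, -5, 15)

first zero-pivot column = 0

Naive forward elimination:
R2 <- R2 - (1)*R1:  [  0   2  -1   5 ]
R3 <- R3 - (-2)*R1:  [   0   -4    3  -16 ]
R4 <- R4 - (-1)*R1:  [  0   0  -1  12 ]
R3 <- R3 - (-2)*R2:  [  0   0   1  -6 ]
R4 <- R4 - (-1)*R3:  [ 0  0  0  6 ]
All pivots nonzero; naive elimination completes without hitting a zero pivot.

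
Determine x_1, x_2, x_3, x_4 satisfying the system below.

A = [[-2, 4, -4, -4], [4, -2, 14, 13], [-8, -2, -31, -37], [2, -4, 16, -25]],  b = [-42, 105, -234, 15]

Forward elimination on [A|b]:
R2 <- R2 - (-2)*R1:  [  0   6   6   5  21 ]
R3 <- R3 - (4)*R1:  [   0  -18  -15  -21  -66 ]
R4 <- R4 - (-1)*R1:  [   0    0   12  -29  -27 ]
R3 <- R3 - (-3)*R2:  [  0   0   3  -6  -3 ]
R4 <- R4 - (4)*R3:  [   0    0    0   -5  -15 ]
Row echelon form:
[ -2  4  -4  -4  |  -42 ]
[  0  6   6   5  |   21 ]
[  0  0   3  -6  |   -3 ]
[  0  0   0  -5  |  -15 ]
Back-substitution:
x_4 = (-15) / -5 = 3
x_3 = (-3 - (-6)*(3)) / 3 = 5
x_2 = (21 - (6)*(5) - (5)*(3)) / 6 = -4
x_1 = (-42 - (4)*(-4) - (-4)*(5) - (-4)*(3)) / -2 = -3

(-3, -4, 5, 3)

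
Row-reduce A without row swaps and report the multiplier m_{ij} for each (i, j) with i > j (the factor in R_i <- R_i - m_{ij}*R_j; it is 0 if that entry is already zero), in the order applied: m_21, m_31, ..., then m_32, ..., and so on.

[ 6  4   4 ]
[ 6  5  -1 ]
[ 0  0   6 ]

multipliers: 1, 0, 0

Forward elimination:
R2 <- R2 - (1)*R1:  [  0   1  -5 ]
R3: entry in column 1 is already 0 -> m_{31} = 0 (no row operation needed)
R3: entry in column 2 is already 0 -> m_{32} = 0 (no row operation needed)
Multipliers (in order of application): m_{21} = 1, m_{31} = 0, m_{32} = 0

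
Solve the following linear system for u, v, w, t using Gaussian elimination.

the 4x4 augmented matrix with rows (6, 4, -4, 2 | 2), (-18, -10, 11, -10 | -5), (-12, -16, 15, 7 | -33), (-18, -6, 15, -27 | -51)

(-5, 2, -5, 2)

Forward elimination on [A|b]:
R2 <- R2 - (-3)*R1:  [  0   2  -1  -4   1 ]
R3 <- R3 - (-2)*R1:  [   0   -8    7   11  -29 ]
R4 <- R4 - (-3)*R1:  [   0    6    3  -21  -45 ]
R3 <- R3 - (-4)*R2:  [   0    0    3   -5  -25 ]
R4 <- R4 - (3)*R2:  [   0    0    6   -9  -48 ]
R4 <- R4 - (2)*R3:  [ 0  0  0  1  2 ]
Row echelon form:
[ 6  4  -4   2  |    2 ]
[ 0  2  -1  -4  |    1 ]
[ 0  0   3  -5  |  -25 ]
[ 0  0   0   1  |    2 ]
Back-substitution:
t = (2) / 1 = 2
w = (-25 - (-5)*(2)) / 3 = -5
v = (1 - (-1)*(-5) - (-4)*(2)) / 2 = 2
u = (2 - (4)*(2) - (-4)*(-5) - (2)*(2)) / 6 = -5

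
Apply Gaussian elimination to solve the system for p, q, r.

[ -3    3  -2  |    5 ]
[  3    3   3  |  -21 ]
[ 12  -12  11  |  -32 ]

(-1, -2, -4)

Forward elimination on [A|b]:
R2 <- R2 - (-1)*R1:  [   0    6    1  -16 ]
R3 <- R3 - (-4)*R1:  [   0    0    3  -12 ]
Row echelon form:
[ -3  3  -2  |    5 ]
[  0  6   1  |  -16 ]
[  0  0   3  |  -12 ]
Back-substitution:
r = (-12) / 3 = -4
q = (-16 - (1)*(-4)) / 6 = -2
p = (5 - (3)*(-2) - (-2)*(-4)) / -3 = -1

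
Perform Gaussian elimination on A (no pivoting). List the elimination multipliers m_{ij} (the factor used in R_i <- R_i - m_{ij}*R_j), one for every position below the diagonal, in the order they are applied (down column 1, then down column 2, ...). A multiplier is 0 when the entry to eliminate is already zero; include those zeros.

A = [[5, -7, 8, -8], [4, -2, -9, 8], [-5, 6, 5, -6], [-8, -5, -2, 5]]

Forward elimination:
R2 <- R2 - (4/5)*R1:  [     0   18/5  -77/5   72/5 ]
R3 <- R3 - (-1)*R1:  [   0   -1   13  -14 ]
R4 <- R4 - (-8/5)*R1:  [     0  -81/5   54/5  -39/5 ]
R3 <- R3 - (-5/18)*R2:  [      0       0  157/18     -10 ]
R4 <- R4 - (-9/2)*R2:  [      0       0  -117/2      57 ]
R4 <- R4 - (-1053/157)*R3:  [         0          0          0  -1581/157 ]
Multipliers (in order of application): m_{21} = 4/5, m_{31} = -1, m_{41} = -8/5, m_{32} = -5/18, m_{42} = -9/2, m_{43} = -1053/157

multipliers: 4/5, -1, -8/5, -5/18, -9/2, -1053/157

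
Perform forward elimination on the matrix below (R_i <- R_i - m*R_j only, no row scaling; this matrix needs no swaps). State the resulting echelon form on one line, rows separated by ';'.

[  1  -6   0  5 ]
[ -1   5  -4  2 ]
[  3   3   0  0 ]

Forward elimination:
R2 <- R2 - (-1)*R1:  [  0  -1  -4   7 ]
R3 <- R3 - (3)*R1:  [   0   21    0  -15 ]
R3 <- R3 - (-21)*R2:  [   0    0  -84  132 ]
Row echelon form:
[ 1  -6    0    5 ]
[ 0  -1   -4    7 ]
[ 0   0  -84  132 ]

REF = [1 -6 0 5; 0 -1 -4 7; 0 0 -84 132]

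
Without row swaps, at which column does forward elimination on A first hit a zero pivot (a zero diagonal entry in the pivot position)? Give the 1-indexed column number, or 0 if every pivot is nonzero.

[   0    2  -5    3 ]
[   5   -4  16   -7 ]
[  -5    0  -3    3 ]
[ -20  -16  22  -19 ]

first zero-pivot column = 1

Naive forward elimination:
Pivot entry (1,1) is zero but row 2 has 5 in column 1 -> naive elimination stops; a row interchange (e.g. R1 <-> R2) would be required here.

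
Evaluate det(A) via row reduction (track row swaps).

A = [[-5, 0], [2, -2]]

det(A) = 10

Forward elimination:
R2 <- R2 - (-2/5)*R1:  [  0  -2 ]
Upper-triangular form:
[ -5   0 ]
[  0  -2 ]
det(A) = (-1)^0 * (-5) * (-2) = 10  (0 row swaps -> sign +1)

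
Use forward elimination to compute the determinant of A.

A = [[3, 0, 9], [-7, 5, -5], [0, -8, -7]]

Forward elimination:
R2 <- R2 - (-7/3)*R1:  [  0   5  16 ]
R3 <- R3 - (-8/5)*R2:  [    0     0  93/5 ]
Upper-triangular form:
[ 3  0     9 ]
[ 0  5    16 ]
[ 0  0  93/5 ]
det(A) = (-1)^0 * (3) * (5) * (93/5) = 279  (0 row swaps -> sign +1)

det(A) = 279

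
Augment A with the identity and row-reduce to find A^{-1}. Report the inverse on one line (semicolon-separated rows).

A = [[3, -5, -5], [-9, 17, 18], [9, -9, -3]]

inverse = [37/6 5/3 -5/18; 15/2 2 -1/2; -4 -1 1/3]

Gauss-Jordan on [A | I]:
R1 <- (1/3)*R1:  [    1  -5/3  -5/3  |   1/3     0     0 ]
R2 <- R2 - (-9)*R1:  [ 0  2  3  |  3  1  0 ]
R3 <- R3 - (9)*R1:  [  0   6  12  |  -3   0   1 ]
R2 <- (1/2)*R2:  [   0    1  3/2  |  3/2  1/2    0 ]
R1 <- R1 - (-5/3)*R2:  [    1     0   5/6  |  17/6   5/6     0 ]
R3 <- R3 - (6)*R2:  [   0    0    3  |  -12   -3    1 ]
R3 <- (1/3)*R3:  [   0    0    1  |   -4   -1  1/3 ]
R1 <- R1 - (5/6)*R3:  [     1      0      0  |   37/6    5/3  -5/18 ]
R2 <- R2 - (3/2)*R3:  [    0     1     0  |  15/2     2  -1/2 ]
Right block of [I | A^{-1}] is the inverse:
[ 37/6  5/3  -5/18 ]
[ 15/2    2   -1/2 ]
[   -4   -1    1/3 ]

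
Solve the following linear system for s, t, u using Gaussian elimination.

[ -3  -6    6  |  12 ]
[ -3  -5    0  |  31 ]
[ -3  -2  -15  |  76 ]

Forward elimination on [A|b]:
R2 <- R2 - (1)*R1:  [  0   1  -6  19 ]
R3 <- R3 - (1)*R1:  [   0    4  -21   64 ]
R3 <- R3 - (4)*R2:  [   0    0    3  -12 ]
Row echelon form:
[ -3  -6   6  |   12 ]
[  0   1  -6  |   19 ]
[  0   0   3  |  -12 ]
Back-substitution:
u = (-12) / 3 = -4
t = (19 - (-6)*(-4)) / 1 = -5
s = (12 - (-6)*(-5) - (6)*(-4)) / -3 = -2

(-2, -5, -4)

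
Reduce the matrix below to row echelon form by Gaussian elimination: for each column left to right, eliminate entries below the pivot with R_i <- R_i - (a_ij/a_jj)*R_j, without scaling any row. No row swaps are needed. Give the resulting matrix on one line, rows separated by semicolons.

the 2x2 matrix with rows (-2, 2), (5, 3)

REF = [-2 2; 0 8]

Forward elimination:
R2 <- R2 - (-5/2)*R1:  [ 0  8 ]
Row echelon form:
[ -2  2 ]
[  0  8 ]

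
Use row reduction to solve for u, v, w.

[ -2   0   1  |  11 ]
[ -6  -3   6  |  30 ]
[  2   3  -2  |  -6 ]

(-5, 2, 1)

Forward elimination on [A|b]:
R2 <- R2 - (3)*R1:  [  0  -3   3  -3 ]
R3 <- R3 - (-1)*R1:  [  0   3  -1   5 ]
R3 <- R3 - (-1)*R2:  [ 0  0  2  2 ]
Row echelon form:
[ -2   0  1  |  11 ]
[  0  -3  3  |  -3 ]
[  0   0  2  |   2 ]
Back-substitution:
w = (2) / 2 = 1
v = (-3 - (3)*(1)) / -3 = 2
u = (11 - (1)*(1)) / -2 = -5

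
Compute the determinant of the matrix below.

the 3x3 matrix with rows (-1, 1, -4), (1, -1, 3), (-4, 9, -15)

det(A) = -5

Forward elimination:
R2 <- R2 - (-1)*R1:  [  0   0  -1 ]
R3 <- R3 - (4)*R1:  [ 0  5  1 ]
R2 <-> R3   (pivot in column 2 was zero)
[ -1  1  -4 ]
[  0  5   1 ]
[  0  0  -1 ]
Upper-triangular form:
[ -1  1  -4 ]
[  0  5   1 ]
[  0  0  -1 ]
det(A) = (-1)^1 * (-1) * (5) * (-1) = -5  (1 row swap -> sign -1)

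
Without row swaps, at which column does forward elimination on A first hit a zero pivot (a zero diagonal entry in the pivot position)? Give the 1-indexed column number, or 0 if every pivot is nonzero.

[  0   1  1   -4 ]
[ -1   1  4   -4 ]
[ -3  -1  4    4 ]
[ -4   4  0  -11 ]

Naive forward elimination:
Pivot entry (1,1) is zero but row 2 has -1 in column 1 -> naive elimination stops; a row interchange (e.g. R1 <-> R2) would be required here.

first zero-pivot column = 1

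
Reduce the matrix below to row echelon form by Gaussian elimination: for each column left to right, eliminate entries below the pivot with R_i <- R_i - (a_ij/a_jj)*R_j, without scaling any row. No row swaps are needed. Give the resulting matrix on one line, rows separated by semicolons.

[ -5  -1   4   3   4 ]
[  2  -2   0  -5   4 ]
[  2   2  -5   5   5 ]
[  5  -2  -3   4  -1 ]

Forward elimination:
R2 <- R2 - (-2/5)*R1:  [     0  -12/5    8/5  -19/5   28/5 ]
R3 <- R3 - (-2/5)*R1:  [     0    8/5  -17/5   31/5   33/5 ]
R4 <- R4 - (-1)*R1:  [  0  -3   1   7   3 ]
R3 <- R3 - (-2/3)*R2:  [    0     0  -7/3  11/3  31/3 ]
R4 <- R4 - (5/4)*R2:  [    0     0    -1  47/4    -4 ]
R4 <- R4 - (3/7)*R3:  [      0       0       0  285/28   -59/7 ]
Row echelon form:
[ -5     -1     4       3      4 ]
[  0  -12/5   8/5   -19/5   28/5 ]
[  0      0  -7/3    11/3   31/3 ]
[  0      0     0  285/28  -59/7 ]

REF = [-5 -1 4 3 4; 0 -12/5 8/5 -19/5 28/5; 0 0 -7/3 11/3 31/3; 0 0 0 285/28 -59/7]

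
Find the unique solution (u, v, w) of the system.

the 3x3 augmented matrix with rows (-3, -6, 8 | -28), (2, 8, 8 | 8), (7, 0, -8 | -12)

(-4, 4, -2)

Forward elimination on [A|b]:
R2 <- R2 - (-2/3)*R1:  [     0      4   40/3  -32/3 ]
R3 <- R3 - (-7/3)*R1:  [      0     -14    32/3  -232/3 ]
R3 <- R3 - (-7/2)*R2:  [      0       0   172/3  -344/3 ]
Row echelon form:
[ -3  -6      8  |     -28 ]
[  0   4   40/3  |   -32/3 ]
[  0   0  172/3  |  -344/3 ]
Back-substitution:
w = (-344/3) / (172/3) = -2
v = (-32/3 - (40/3)*(-2)) / 4 = 4
u = (-28 - (-6)*(4) - (8)*(-2)) / -3 = -4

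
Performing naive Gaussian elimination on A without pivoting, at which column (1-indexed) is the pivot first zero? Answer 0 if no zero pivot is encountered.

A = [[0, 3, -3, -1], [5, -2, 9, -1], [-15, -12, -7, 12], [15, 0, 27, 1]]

Naive forward elimination:
Pivot entry (1,1) is zero but row 2 has 5 in column 1 -> naive elimination stops; a row interchange (e.g. R1 <-> R2) would be required here.

first zero-pivot column = 1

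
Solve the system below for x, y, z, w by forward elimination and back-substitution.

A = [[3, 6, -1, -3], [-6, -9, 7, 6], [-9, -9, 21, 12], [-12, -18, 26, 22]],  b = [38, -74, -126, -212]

Forward elimination on [A|b]:
R2 <- R2 - (-2)*R1:  [ 0  3  5  0  2 ]
R3 <- R3 - (-3)*R1:  [   0    9   18    3  -12 ]
R4 <- R4 - (-4)*R1:  [   0    6   22   10  -60 ]
R3 <- R3 - (3)*R2:  [   0    0    3    3  -18 ]
R4 <- R4 - (2)*R2:  [   0    0   12   10  -64 ]
R4 <- R4 - (4)*R3:  [  0   0   0  -2   8 ]
Row echelon form:
[ 3  6  -1  -3  |   38 ]
[ 0  3   5   0  |    2 ]
[ 0  0   3   3  |  -18 ]
[ 0  0   0  -2  |    8 ]
Back-substitution:
w = (8) / -2 = -4
z = (-18 - (3)*(-4)) / 3 = -2
y = (2 - (5)*(-2)) / 3 = 4
x = (38 - (6)*(4) - (-1)*(-2) - (-3)*(-4)) / 3 = 0

(0, 4, -2, -4)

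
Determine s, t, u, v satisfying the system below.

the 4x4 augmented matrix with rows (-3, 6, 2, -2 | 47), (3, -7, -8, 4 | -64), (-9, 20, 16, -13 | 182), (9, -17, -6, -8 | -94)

(-3, 5, 1, -3)

Forward elimination on [A|b]:
R2 <- R2 - (-1)*R1:  [   0   -1   -6    2  -17 ]
R3 <- R3 - (3)*R1:  [  0   2  10  -7  41 ]
R4 <- R4 - (-3)*R1:  [   0    1    0  -14   47 ]
R3 <- R3 - (-2)*R2:  [  0   0  -2  -3   7 ]
R4 <- R4 - (-1)*R2:  [   0    0   -6  -12   30 ]
R4 <- R4 - (3)*R3:  [  0   0   0  -3   9 ]
Row echelon form:
[ -3   6   2  -2  |   47 ]
[  0  -1  -6   2  |  -17 ]
[  0   0  -2  -3  |    7 ]
[  0   0   0  -3  |    9 ]
Back-substitution:
v = (9) / -3 = -3
u = (7 - (-3)*(-3)) / -2 = 1
t = (-17 - (-6)*(1) - (2)*(-3)) / -1 = 5
s = (47 - (6)*(5) - (2)*(1) - (-2)*(-3)) / -3 = -3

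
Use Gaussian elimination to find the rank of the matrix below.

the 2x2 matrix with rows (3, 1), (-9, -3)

rank(A) = 1

Row reduction:
R2 <- R2 - (-3)*R1:  [ 0  0 ]
Row echelon form:
[ 3  1 ]
[ 0  0 ]
Nonzero rows / pivot columns: 1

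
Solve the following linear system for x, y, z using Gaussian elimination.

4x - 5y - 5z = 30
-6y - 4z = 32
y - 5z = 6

(0, -4, -2)

Forward elimination on [A|b]:
R3 <- R3 - (-1/6)*R2:  [     0      0  -17/3   34/3 ]
Row echelon form:
[ 4  -5     -5  |    30 ]
[ 0  -6     -4  |    32 ]
[ 0   0  -17/3  |  34/3 ]
Back-substitution:
z = (34/3) / (-17/3) = -2
y = (32 - (-4)*(-2)) / -6 = -4
x = (30 - (-5)*(-4) - (-5)*(-2)) / 4 = 0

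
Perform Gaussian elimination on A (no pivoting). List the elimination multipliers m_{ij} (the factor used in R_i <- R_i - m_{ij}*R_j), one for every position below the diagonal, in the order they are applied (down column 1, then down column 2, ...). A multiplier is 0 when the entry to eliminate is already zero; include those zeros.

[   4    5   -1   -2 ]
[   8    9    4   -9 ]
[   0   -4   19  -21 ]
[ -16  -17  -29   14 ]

multipliers: 2, 0, -4, 4, -3, 3

Forward elimination:
R2 <- R2 - (2)*R1:  [  0  -1   6  -5 ]
R3: entry in column 1 is already 0 -> m_{31} = 0 (no row operation needed)
R4 <- R4 - (-4)*R1:  [   0    3  -33    6 ]
R3 <- R3 - (4)*R2:  [  0   0  -5  -1 ]
R4 <- R4 - (-3)*R2:  [   0    0  -15   -9 ]
R4 <- R4 - (3)*R3:  [  0   0   0  -6 ]
Multipliers (in order of application): m_{21} = 2, m_{31} = 0, m_{41} = -4, m_{32} = 4, m_{42} = -3, m_{43} = 3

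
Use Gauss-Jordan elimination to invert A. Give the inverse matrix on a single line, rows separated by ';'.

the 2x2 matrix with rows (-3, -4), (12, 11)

Gauss-Jordan on [A | I]:
R1 <- (1/-3)*R1:  [    1   4/3  |  -1/3     0 ]
R2 <- R2 - (12)*R1:  [  0  -5  |   4   1 ]
R2 <- (1/-5)*R2:  [    0     1  |  -4/5  -1/5 ]
R1 <- R1 - (4/3)*R2:  [     1      0  |  11/15   4/15 ]
Right block of [I | A^{-1}] is the inverse:
[ 11/15  4/15 ]
[  -4/5  -1/5 ]

inverse = [11/15 4/15; -4/5 -1/5]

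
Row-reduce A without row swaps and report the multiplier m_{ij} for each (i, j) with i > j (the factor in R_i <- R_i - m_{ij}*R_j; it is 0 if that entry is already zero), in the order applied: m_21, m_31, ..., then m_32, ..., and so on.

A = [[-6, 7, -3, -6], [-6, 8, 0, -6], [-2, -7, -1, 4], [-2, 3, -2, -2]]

Forward elimination:
R2 <- R2 - (1)*R1:  [ 0  1  3  0 ]
R3 <- R3 - (1/3)*R1:  [     0  -28/3      0      6 ]
R4 <- R4 - (1/3)*R1:  [   0  2/3   -1    0 ]
R3 <- R3 - (-28/3)*R2:  [  0   0  28   6 ]
R4 <- R4 - (2/3)*R2:  [  0   0  -3   0 ]
R4 <- R4 - (-3/28)*R3:  [    0     0     0  9/14 ]
Multipliers (in order of application): m_{21} = 1, m_{31} = 1/3, m_{41} = 1/3, m_{32} = -28/3, m_{42} = 2/3, m_{43} = -3/28

multipliers: 1, 1/3, 1/3, -28/3, 2/3, -3/28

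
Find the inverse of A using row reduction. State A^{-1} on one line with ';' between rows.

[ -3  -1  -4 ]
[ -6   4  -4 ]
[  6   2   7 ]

inverse = [2 -1/18 10/9; 1 1/6 2/3; -2 0 -1]

Gauss-Jordan on [A | I]:
R1 <- (1/-3)*R1:  [    1   1/3   4/3  |  -1/3     0     0 ]
R2 <- R2 - (-6)*R1:  [  0   6   4  |  -2   1   0 ]
R3 <- R3 - (6)*R1:  [  0   0  -1  |   2   0   1 ]
R2 <- (1/6)*R2:  [    0     1   2/3  |  -1/3   1/6     0 ]
R1 <- R1 - (1/3)*R2:  [     1      0   10/9  |   -2/9  -1/18      0 ]
R3 <- (1/-1)*R3:  [  0   0   1  |  -2   0  -1 ]
R1 <- R1 - (10/9)*R3:  [     1      0      0  |      2  -1/18   10/9 ]
R2 <- R2 - (2/3)*R3:  [   0    1    0  |    1  1/6  2/3 ]
Right block of [I | A^{-1}] is the inverse:
[  2  -1/18  10/9 ]
[  1    1/6   2/3 ]
[ -2      0    -1 ]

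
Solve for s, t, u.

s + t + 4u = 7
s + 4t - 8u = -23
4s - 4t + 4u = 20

Forward elimination on [A|b]:
R2 <- R2 - (1)*R1:  [   0    3  -12  -30 ]
R3 <- R3 - (4)*R1:  [   0   -8  -12   -8 ]
R3 <- R3 - (-8/3)*R2:  [   0    0  -44  -88 ]
Row echelon form:
[ 1  1    4  |    7 ]
[ 0  3  -12  |  -30 ]
[ 0  0  -44  |  -88 ]
Back-substitution:
u = (-88) / -44 = 2
t = (-30 - (-12)*(2)) / 3 = -2
s = (7 - (1)*(-2) - (4)*(2)) / 1 = 1

(1, -2, 2)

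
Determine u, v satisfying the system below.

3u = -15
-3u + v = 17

(-5, 2)

Forward elimination on [A|b]:
R2 <- R2 - (-1)*R1:  [ 0  1  2 ]
Row echelon form:
[ 3  0  |  -15 ]
[ 0  1  |    2 ]
Back-substitution:
v = (2) / 1 = 2
u = (-15) / 3 = -5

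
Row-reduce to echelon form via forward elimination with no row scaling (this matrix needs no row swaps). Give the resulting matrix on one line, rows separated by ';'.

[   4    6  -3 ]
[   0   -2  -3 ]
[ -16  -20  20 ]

REF = [4 6 -3; 0 -2 -3; 0 0 2]

Forward elimination:
R3 <- R3 - (-4)*R1:  [ 0  4  8 ]
R3 <- R3 - (-2)*R2:  [ 0  0  2 ]
Row echelon form:
[ 4   6  -3 ]
[ 0  -2  -3 ]
[ 0   0   2 ]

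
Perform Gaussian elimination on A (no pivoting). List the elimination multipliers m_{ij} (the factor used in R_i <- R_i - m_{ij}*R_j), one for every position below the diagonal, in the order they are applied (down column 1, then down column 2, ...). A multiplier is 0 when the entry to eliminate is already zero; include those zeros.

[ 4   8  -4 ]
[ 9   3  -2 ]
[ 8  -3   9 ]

Forward elimination:
R2 <- R2 - (9/4)*R1:  [   0  -15    7 ]
R3 <- R3 - (2)*R1:  [   0  -19   17 ]
R3 <- R3 - (19/15)*R2:  [      0       0  122/15 ]
Multipliers (in order of application): m_{21} = 9/4, m_{31} = 2, m_{32} = 19/15

multipliers: 9/4, 2, 19/15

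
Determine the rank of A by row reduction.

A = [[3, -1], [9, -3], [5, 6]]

Row reduction:
R2 <- R2 - (3)*R1:  [ 0  0 ]
R3 <- R3 - (5/3)*R1:  [    0  23/3 ]
R2 <-> R3   (pivot in column 2 was zero)
[ 3    -1 ]
[ 0  23/3 ]
[ 0     0 ]
Row echelon form:
[ 3    -1 ]
[ 0  23/3 ]
[ 0     0 ]
Nonzero rows / pivot columns: 2

rank(A) = 2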